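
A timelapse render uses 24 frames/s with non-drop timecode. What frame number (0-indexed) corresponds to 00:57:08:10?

frame 82282

Total seconds to the label: (0 × 3600 + 57 × 60 + 8) = 3428.
Frame index = 3428 × 24 + 10 = 82282.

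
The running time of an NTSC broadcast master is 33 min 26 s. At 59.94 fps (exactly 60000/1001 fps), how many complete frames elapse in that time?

120239 frames

33 min 26 s = 2006 s.
Frames = 2006 × 60000/1001 = 120360000/1001 ≈ 120239.7602.
Complete frames: 120239.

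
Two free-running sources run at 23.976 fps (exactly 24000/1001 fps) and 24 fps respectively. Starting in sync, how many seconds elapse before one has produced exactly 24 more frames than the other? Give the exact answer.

1001 seconds

The gap grows by |24 − 24000/1001| = 24/1001 frames per second.
Time for a 24-frame gap: 24 ÷ (24/1001) = 1001 s.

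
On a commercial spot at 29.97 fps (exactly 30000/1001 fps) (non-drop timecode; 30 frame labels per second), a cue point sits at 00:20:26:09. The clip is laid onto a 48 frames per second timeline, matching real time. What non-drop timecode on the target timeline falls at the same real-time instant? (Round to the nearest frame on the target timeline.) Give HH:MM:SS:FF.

Source frame index: (0×3600 + 20×60 + 26) × 30 + 9 = 36789.
Real time: 36789 / (30000/1001) = 12275263/10000 s.
Target frame: (12275263/10000) × (48) = 36825789/625 ≈ 58921.262 → 58921.
At 48 labels/s: frame 58921 → 00:20:27:25.

00:20:27:25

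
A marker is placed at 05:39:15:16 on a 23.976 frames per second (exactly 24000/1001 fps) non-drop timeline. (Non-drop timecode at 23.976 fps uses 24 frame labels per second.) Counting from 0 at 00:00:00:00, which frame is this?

Total seconds to the label: (5 × 3600 + 39 × 60 + 15) = 20355.
Frame index = 20355 × 24 + 16 = 488536.

488536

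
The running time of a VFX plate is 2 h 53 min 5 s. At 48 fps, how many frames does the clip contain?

2 h 53 min 5 s = 10385 s.
Frames = 10385 × 48 = 498480.

498480 frames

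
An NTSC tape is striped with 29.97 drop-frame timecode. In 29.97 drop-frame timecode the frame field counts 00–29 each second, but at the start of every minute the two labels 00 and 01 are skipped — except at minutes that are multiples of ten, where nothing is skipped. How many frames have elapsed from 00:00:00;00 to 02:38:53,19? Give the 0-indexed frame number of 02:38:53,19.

285723

Complete 10-minute blocks: 15, each 17982 frames → 269730.
Remaining 8 whole minutes in the current block: 1800 + 7 × 1798 = 14386 frames.
Within the current minute: 53 × 30 + 19 − 2 = 1607 (labels ;00/;01 skipped at this minute). Total = 269730 + 14386 + 1607 = 285723.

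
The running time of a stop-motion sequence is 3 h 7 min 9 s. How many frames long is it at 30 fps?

336870 frames

3 h 7 min 9 s = 11229 s.
Frames = 11229 × 30 = 336870.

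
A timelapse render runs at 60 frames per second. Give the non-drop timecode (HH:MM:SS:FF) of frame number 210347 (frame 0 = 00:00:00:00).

210347 ÷ 60 = 3505 full seconds, remainder 47 frames.
3505 s = 0 h 58 min 25 s.
Timecode: 00:58:25:47.

00:58:25:47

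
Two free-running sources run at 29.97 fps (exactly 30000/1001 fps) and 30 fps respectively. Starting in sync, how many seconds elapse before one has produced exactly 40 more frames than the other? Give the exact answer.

The gap grows by |30 − 30000/1001| = 30/1001 frames per second.
Time for a 40-frame gap: 40 ÷ (30/1001) = 4004/3 s.

4004/3 seconds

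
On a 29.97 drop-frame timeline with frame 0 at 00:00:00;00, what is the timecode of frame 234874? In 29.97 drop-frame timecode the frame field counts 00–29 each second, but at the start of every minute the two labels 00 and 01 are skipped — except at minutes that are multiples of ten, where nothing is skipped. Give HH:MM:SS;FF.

Each 10-minute DF block holds 10 × 60 × 30 − 9 × 2 = 17982 frames. 234874 ÷ 17982 → 13 full blocks, remainder 1108.
Within the partial block the first minute is 1800 frames and each further minute 1798, so 0 further minute boundaries passed. Total skipped labels = 18 × 13 + 2 × 0 = 234.
Non-drop label index = 234874 + 234 = 235108; at 30 labels/s that is 02:10:36:28, i.e. DF 02:10:36;28.

02:10:36;28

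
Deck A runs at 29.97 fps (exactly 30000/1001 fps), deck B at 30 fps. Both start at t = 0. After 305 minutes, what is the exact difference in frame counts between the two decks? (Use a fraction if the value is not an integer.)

549000/1001 frames

305 min = 18300 s.
A emits 30000/1001 × 18300 = 549000000/1001 frames; B emits 30 × 18300 = 549000.
Difference = 549000/1001 frames (≈ 548.4515); B is ahead of A.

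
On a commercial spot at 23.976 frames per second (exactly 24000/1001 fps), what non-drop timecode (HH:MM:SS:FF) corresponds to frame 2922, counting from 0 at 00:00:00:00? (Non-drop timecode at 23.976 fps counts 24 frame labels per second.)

2922 ÷ 24 = 121 full seconds, remainder 18 frames.
121 s = 0 h 2 min 1 s.
Timecode: 00:02:01:18.

00:02:01:18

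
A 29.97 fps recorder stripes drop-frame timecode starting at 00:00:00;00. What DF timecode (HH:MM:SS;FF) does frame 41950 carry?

Ten DF minutes hold 17982 frames, so frame 41950 lies in block 2 (frames 35964–53945) with 5986 frames into that block.
The block's first minute is 1800 frames and the rest 1798 each; 5986 frames reaches minute 3, so 2 × 18 + 3 × 2 = 42 labels have been skipped so far.
Adding those back, label number 41950 + 42 = 41992 at 30 labels/s is 1399 s + 22 f = 0 h 23 min 19 s frame 22, i.e. 00:23:19;22.

00:23:19;22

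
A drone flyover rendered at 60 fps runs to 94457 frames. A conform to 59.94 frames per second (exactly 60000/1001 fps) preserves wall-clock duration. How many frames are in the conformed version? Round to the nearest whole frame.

94363 frames

Frames at target rate = 94457 × (60000/1001) / (60) = 8587000/91 ≈ 94362.637.
Nearest whole frame: 94363.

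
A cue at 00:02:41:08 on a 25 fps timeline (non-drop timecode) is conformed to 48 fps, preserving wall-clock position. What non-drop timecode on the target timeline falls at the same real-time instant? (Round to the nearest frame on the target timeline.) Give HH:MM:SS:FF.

00:02:41:15

Source frame index: (0×3600 + 2×60 + 41) × 25 + 8 = 4033.
Real time: 4033 / (25) = 4033/25 s.
Target frame: (4033/25) × (48) = 193584/25 ≈ 7743.360 → 7743.
At 48 labels/s: frame 7743 → 00:02:41:15.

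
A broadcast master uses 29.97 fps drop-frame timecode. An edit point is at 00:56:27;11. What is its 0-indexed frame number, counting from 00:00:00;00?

As if non-drop at 30 labels/s: (0 × 3600 + 56 × 60 + 27) × 30 + 11 = 101621.
Minute boundaries passed: 56; those not divisible by 10: 56 − 5 = 51; dropped labels = 2 × 51 = 102.
Actual frame index = 101621 − 102 = 101519.

101519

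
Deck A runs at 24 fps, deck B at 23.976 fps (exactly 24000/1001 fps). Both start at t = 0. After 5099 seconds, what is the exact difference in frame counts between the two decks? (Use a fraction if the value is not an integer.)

A emits 24 × 5099 = 122376 frames; B emits 24000/1001 × 5099 = 122376000/1001.
Difference = 122376/1001 frames (≈ 122.2537); B is behind A.

122376/1001 frames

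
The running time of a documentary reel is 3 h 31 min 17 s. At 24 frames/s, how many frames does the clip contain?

3 h 31 min 17 s = 12677 s.
Frames = 12677 × 24 = 304248.

304248 frames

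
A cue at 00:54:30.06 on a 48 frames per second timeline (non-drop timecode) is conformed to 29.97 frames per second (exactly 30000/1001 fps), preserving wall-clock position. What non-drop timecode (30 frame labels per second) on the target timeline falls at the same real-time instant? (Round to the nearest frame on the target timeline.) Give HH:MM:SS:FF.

Source frame index: (0×3600 + 54×60 + 30) × 48 + 6 = 156966.
Real time: 156966 / (48) = 26161/8 s.
Target frame: (26161/8) × (30000/1001) = 98103750/1001 ≈ 98005.744 → 98006.
At 30 labels/s: frame 98006 → 00:54:26:26.

00:54:26:26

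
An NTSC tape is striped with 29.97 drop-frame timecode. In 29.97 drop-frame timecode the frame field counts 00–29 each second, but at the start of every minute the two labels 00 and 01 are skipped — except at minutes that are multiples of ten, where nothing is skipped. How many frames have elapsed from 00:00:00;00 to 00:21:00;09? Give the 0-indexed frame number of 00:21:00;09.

37771

As if non-drop at 30 labels/s: (0 × 3600 + 21 × 60 + 0) × 30 + 9 = 37809.
Minute boundaries passed: 21; those not divisible by 10: 21 − 2 = 19; dropped labels = 2 × 19 = 38.
Actual frame index = 37809 − 38 = 37771.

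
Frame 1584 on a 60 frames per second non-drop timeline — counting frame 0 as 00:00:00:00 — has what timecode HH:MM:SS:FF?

1584 ÷ 60 = 26 full seconds, remainder 24 frames.
26 s = 0 h 0 min 26 s.
Timecode: 00:00:26:24.

00:00:26:24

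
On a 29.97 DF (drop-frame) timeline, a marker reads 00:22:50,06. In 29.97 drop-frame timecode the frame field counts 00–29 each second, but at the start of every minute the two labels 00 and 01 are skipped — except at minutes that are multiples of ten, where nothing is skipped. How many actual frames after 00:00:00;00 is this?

Complete 10-minute blocks: 2, each 17982 frames → 35964.
Remaining 2 whole minutes in the current block: 1800 + 1 × 1798 = 3598 frames.
Within the current minute: 50 × 30 + 6 − 2 = 1504 (labels ;00/;01 skipped at this minute). Total = 35964 + 3598 + 1504 = 41066.

41066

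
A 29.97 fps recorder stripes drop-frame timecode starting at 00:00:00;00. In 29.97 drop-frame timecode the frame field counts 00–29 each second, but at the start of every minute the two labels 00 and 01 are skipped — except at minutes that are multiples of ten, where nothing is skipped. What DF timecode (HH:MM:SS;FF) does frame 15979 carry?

00:08:53;05

Each 10-minute DF block holds 10 × 60 × 30 − 9 × 2 = 17982 frames. 15979 ÷ 17982 → 0 full blocks, remainder 15979.
Within the partial block the first minute is 1800 frames and each further minute 1798, so 8 further minute boundaries passed. Total skipped labels = 18 × 0 + 2 × 8 = 16.
Non-drop label index = 15979 + 16 = 15995; at 30 labels/s that is 00:08:53:05, i.e. DF 00:08:53;05.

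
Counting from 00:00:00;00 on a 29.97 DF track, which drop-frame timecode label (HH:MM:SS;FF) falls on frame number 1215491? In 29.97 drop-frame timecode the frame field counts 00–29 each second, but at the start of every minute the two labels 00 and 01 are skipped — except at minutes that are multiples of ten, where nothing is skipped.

Each 10-minute DF block holds 10 × 60 × 30 − 9 × 2 = 17982 frames. 1215491 ÷ 17982 → 67 full blocks, remainder 10697.
Within the partial block the first minute is 1800 frames and each further minute 1798, so 5 further minute boundaries passed. Total skipped labels = 18 × 67 + 2 × 5 = 1216.
Non-drop label index = 1215491 + 1216 = 1216707; at 30 labels/s that is 11:15:56:27, i.e. DF 11:15:56;27.

11:15:56;27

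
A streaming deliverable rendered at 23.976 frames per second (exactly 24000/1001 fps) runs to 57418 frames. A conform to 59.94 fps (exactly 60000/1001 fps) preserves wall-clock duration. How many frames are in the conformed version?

143545 frames

Target frames = source frames × (target rate / source rate) = 57418 × (60000/1001)/(24000/1001) = 57418 × 5/2 = 143545.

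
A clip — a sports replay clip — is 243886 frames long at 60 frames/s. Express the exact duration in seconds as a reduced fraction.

Running time = 243886 ÷ (60) = 243886 × 1/60 = 121943/30 s.

121943/30 seconds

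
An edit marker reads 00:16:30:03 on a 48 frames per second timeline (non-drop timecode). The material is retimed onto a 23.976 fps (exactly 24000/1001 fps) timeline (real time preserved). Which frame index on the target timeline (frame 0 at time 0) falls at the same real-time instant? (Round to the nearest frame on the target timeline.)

frame 23738

Source frame index: (0×3600 + 16×60 + 30) × 48 + 3 = 47523.
Real time: 47523 / (48) = 15841/16 s.
Target frame: (15841/16) × (24000/1001) = 3394500/143 ≈ 23737.762 → 23738.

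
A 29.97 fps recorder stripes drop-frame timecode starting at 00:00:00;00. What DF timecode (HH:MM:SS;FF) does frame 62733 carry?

Ten DF minutes hold 17982 frames, so frame 62733 lies in block 3 (frames 53946–71927) with 8787 frames into that block.
The block's first minute is 1800 frames and the rest 1798 each; 8787 frames reaches minute 4, so 3 × 18 + 4 × 2 = 62 labels have been skipped so far.
Adding those back, label number 62733 + 62 = 62795 at 30 labels/s is 2093 s + 5 f = 0 h 34 min 53 s frame 5, i.e. 00:34:53;05.

00:34:53;05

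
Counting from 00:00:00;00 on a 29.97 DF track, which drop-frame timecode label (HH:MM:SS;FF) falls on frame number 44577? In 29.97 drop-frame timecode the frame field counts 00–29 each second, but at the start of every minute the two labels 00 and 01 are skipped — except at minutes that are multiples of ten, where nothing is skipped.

00:24:47;11

Ten DF minutes hold 17982 frames, so frame 44577 lies in block 2 (frames 35964–53945) with 8613 frames into that block.
The block's first minute is 1800 frames and the rest 1798 each; 8613 frames reaches minute 4, so 2 × 18 + 4 × 2 = 44 labels have been skipped so far.
Adding those back, label number 44577 + 44 = 44621 at 30 labels/s is 1487 s + 11 f = 0 h 24 min 47 s frame 11, i.e. 00:24:47;11.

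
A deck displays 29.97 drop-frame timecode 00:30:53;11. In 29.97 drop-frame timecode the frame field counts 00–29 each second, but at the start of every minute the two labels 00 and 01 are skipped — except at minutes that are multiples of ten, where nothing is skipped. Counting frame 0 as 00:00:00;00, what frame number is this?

As if non-drop at 30 labels/s: (0 × 3600 + 30 × 60 + 53) × 30 + 11 = 55601.
Minute boundaries passed: 30; those not divisible by 10: 30 − 3 = 27; dropped labels = 2 × 27 = 54.
Actual frame index = 55601 − 54 = 55547.

55547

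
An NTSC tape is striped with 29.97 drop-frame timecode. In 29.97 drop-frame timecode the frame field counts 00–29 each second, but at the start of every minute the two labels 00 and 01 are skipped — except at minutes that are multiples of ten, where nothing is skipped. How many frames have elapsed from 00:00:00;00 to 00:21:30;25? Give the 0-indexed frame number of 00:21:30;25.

38687

Complete 10-minute blocks: 2, each 17982 frames → 35964.
Remaining 1 whole minute in the current block: 1800 + 0 × 1798 = 1800 frames.
Within the current minute: 30 × 30 + 25 − 2 = 923 (labels ;00/;01 skipped at this minute). Total = 35964 + 1800 + 923 = 38687.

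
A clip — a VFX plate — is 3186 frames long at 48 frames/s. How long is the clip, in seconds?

66.375 seconds

Running time = 3186 / (48) = 66.375 s.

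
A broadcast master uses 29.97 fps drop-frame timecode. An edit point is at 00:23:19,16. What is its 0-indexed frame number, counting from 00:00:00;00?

41944

As if non-drop at 30 labels/s: (0 × 3600 + 23 × 60 + 19) × 30 + 16 = 41986.
Minute boundaries passed: 23; those not divisible by 10: 23 − 2 = 21; dropped labels = 2 × 21 = 42.
Actual frame index = 41986 − 42 = 41944.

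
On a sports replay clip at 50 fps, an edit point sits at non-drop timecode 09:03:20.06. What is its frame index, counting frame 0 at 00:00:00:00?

1630006

Total seconds to the label: (9 × 3600 + 3 × 60 + 20) = 32600.
Frame index = 32600 × 50 + 6 = 1630006.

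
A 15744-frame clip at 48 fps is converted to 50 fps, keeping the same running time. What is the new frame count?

16400 frames

Target frames = source frames × (target rate / source rate) = 15744 × (50)/(48) = 15744 × 25/24 = 16400.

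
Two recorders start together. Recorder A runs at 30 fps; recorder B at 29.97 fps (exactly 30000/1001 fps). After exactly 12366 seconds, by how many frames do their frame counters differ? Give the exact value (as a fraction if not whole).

A emits 30 × 12366 = 370980 frames; B emits 30000/1001 × 12366 = 370980000/1001.
Difference = 370980/1001 frames (≈ 370.6094); B is behind A.

370980/1001 frames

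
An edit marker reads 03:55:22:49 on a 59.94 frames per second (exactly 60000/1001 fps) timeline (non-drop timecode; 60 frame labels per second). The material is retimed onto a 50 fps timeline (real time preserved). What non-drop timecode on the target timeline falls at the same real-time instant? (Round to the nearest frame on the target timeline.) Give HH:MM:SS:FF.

Source frame index: (3×3600 + 55×60 + 22) × 60 + 49 = 847369.
Real time: 847369 / (60000/1001) = 848216369/60000 s.
Target frame: (848216369/60000) × (50) = 848216369/1200 ≈ 706846.974 → 706847.
At 50 labels/s: frame 706847 → 03:55:36:47.

03:55:36:47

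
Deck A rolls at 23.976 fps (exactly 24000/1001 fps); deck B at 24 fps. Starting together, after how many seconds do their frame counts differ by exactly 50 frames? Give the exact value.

25025/12 seconds

The gap grows by |24 − 24000/1001| = 24/1001 frames per second.
Time for a 50-frame gap: 50 ÷ (24/1001) = 25025/12 s.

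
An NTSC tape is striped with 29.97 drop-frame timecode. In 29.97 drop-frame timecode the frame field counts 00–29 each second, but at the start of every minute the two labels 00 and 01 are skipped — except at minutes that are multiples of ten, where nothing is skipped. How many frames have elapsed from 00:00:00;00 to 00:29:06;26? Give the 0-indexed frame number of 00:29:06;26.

Complete 10-minute blocks: 2, each 17982 frames → 35964.
Remaining 9 whole minutes in the current block: 1800 + 8 × 1798 = 16184 frames.
Within the current minute: 6 × 30 + 26 − 2 = 204 (labels ;00/;01 skipped at this minute). Total = 35964 + 16184 + 204 = 52352.

52352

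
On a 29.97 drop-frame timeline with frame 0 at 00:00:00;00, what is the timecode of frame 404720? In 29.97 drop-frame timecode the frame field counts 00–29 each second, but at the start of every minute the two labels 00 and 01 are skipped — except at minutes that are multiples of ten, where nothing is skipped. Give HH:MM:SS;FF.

Each 10-minute DF block holds 10 × 60 × 30 − 9 × 2 = 17982 frames. 404720 ÷ 17982 → 22 full blocks, remainder 9116.
Within the partial block the first minute is 1800 frames and each further minute 1798, so 5 further minute boundaries passed. Total skipped labels = 18 × 22 + 2 × 5 = 406.
Non-drop label index = 404720 + 406 = 405126; at 30 labels/s that is 03:45:04:06, i.e. DF 03:45:04;06.

03:45:04;06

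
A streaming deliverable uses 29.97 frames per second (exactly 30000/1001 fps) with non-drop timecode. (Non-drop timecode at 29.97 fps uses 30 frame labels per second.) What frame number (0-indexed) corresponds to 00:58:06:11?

Total seconds to the label: (0 × 3600 + 58 × 60 + 6) = 3486.
Frame index = 3486 × 30 + 11 = 104591.

frame 104591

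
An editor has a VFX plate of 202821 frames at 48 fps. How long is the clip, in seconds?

Running time = 202821 / (48) = 4225.4375 s.

4225.4375 seconds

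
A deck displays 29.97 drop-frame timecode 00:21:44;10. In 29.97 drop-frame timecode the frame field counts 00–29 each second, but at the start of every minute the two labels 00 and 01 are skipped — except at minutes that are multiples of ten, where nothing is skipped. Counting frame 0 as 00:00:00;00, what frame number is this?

39092

Complete 10-minute blocks: 2, each 17982 frames → 35964.
Remaining 1 whole minute in the current block: 1800 + 0 × 1798 = 1800 frames.
Within the current minute: 44 × 30 + 10 − 2 = 1328 (labels ;00/;01 skipped at this minute). Total = 35964 + 1800 + 1328 = 39092.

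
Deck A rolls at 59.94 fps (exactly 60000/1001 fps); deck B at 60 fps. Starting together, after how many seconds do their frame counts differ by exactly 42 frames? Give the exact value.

700.7 seconds

The gap grows by |60 − 60000/1001| = 60/1001 frames per second.
Time for a 42-frame gap: 42 ÷ (60/1001) = 700.7 s.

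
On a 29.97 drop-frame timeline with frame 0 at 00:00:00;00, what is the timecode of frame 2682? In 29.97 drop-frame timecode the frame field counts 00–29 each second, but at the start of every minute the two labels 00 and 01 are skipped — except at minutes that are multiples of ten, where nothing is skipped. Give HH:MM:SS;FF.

Ten DF minutes hold 17982 frames, so frame 2682 lies in block 0 (frames 0–17981) with 2682 frames into that block.
The block's first minute is 1800 frames and the rest 1798 each; 2682 frames reaches minute 1, so 0 × 18 + 1 × 2 = 2 labels have been skipped so far.
Adding those back, label number 2682 + 2 = 2684 at 30 labels/s is 89 s + 14 f = 0 h 1 min 29 s frame 14, i.e. 00:01:29;14.

00:01:29;14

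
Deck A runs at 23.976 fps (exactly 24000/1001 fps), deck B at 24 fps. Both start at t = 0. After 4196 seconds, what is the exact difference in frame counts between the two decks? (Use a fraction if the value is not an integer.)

A emits 24000/1001 × 4196 = 100704000/1001 frames; B emits 24 × 4196 = 100704.
Difference = 100704/1001 frames (≈ 100.6034); B is ahead of A.

100704/1001 frames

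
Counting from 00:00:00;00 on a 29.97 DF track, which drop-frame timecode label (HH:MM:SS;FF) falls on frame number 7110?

Ten DF minutes hold 17982 frames, so frame 7110 lies in block 0 (frames 0–17981) with 7110 frames into that block.
The block's first minute is 1800 frames and the rest 1798 each; 7110 frames reaches minute 3, so 0 × 18 + 3 × 2 = 6 labels have been skipped so far.
Adding those back, label number 7110 + 6 = 7116 at 30 labels/s is 237 s + 6 f = 0 h 3 min 57 s frame 6, i.e. 00:03:57;06.

00:03:57;06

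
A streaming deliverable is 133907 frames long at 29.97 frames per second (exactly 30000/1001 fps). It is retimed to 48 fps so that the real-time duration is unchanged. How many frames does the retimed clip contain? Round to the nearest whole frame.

Frames at target rate = 133907 × (48) / (30000/1001) = 134040907/625 ≈ 214465.451.
Nearest whole frame: 214465.

214465 frames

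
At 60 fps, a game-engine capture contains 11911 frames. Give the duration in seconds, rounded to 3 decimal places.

198.517 seconds

Running time = 11911 × 1/60 = 11911/60 s ≈ 198.517 s.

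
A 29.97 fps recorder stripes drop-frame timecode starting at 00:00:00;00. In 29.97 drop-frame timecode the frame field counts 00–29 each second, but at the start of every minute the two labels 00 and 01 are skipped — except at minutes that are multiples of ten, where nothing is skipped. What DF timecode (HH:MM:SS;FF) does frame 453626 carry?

Each 10-minute DF block holds 10 × 60 × 30 − 9 × 2 = 17982 frames. 453626 ÷ 17982 → 25 full blocks, remainder 4076.
Within the partial block the first minute is 1800 frames and each further minute 1798, so 2 further minute boundaries passed. Total skipped labels = 18 × 25 + 2 × 2 = 454.
Non-drop label index = 453626 + 454 = 454080; at 30 labels/s that is 04:12:16:00, i.e. DF 04:12:16;00.

04:12:16;00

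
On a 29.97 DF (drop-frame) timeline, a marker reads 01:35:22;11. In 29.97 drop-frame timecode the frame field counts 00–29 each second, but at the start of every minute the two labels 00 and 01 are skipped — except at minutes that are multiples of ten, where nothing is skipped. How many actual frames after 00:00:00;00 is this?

171499

Complete 10-minute blocks: 9, each 17982 frames → 161838.
Remaining 5 whole minutes in the current block: 1800 + 4 × 1798 = 8992 frames.
Within the current minute: 22 × 30 + 11 − 2 = 669 (labels ;00/;01 skipped at this minute). Total = 161838 + 8992 + 669 = 171499.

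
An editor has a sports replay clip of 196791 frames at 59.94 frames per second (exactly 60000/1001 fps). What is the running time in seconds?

Running time = 196791 / (60000/1001) = 3283.12985 s.

3283.12985 seconds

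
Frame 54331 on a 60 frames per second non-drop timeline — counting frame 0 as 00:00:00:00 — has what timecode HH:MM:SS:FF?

54331 ÷ 60 = 905 full seconds, remainder 31 frames.
905 s = 0 h 15 min 5 s.
Timecode: 00:15:05:31.

00:15:05:31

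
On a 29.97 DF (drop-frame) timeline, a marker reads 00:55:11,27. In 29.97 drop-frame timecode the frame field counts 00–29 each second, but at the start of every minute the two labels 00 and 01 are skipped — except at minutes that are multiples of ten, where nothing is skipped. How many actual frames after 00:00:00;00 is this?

99257

As if non-drop at 30 labels/s: (0 × 3600 + 55 × 60 + 11) × 30 + 27 = 99357.
Minute boundaries passed: 55; those not divisible by 10: 55 − 5 = 50; dropped labels = 2 × 50 = 100.
Actual frame index = 99357 − 100 = 99257.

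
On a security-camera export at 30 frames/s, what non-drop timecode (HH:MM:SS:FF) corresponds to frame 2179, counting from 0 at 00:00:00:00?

2179 ÷ 30 = 72 full seconds, remainder 19 frames.
72 s = 0 h 1 min 12 s.
Timecode: 00:01:12:19.

00:01:12:19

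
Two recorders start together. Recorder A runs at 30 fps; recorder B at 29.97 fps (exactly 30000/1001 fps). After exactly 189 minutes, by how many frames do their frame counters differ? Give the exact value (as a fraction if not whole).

48600/143 frames

189 min = 11340 s.
A emits 30 × 11340 = 340200 frames; B emits 30000/1001 × 11340 = 48600000/143.
Difference = 48600/143 frames (≈ 339.8601); B is behind A.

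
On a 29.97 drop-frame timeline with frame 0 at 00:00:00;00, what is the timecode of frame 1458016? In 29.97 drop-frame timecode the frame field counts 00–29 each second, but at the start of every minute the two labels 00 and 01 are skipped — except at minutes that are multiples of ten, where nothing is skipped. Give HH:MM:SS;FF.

Each 10-minute DF block holds 10 × 60 × 30 − 9 × 2 = 17982 frames. 1458016 ÷ 17982 → 81 full blocks, remainder 1474.
Within the partial block the first minute is 1800 frames and each further minute 1798, so 0 further minute boundaries passed. Total skipped labels = 18 × 81 + 2 × 0 = 1458.
Non-drop label index = 1458016 + 1458 = 1459474; at 30 labels/s that is 13:30:49:04, i.e. DF 13:30:49;04.

13:30:49;04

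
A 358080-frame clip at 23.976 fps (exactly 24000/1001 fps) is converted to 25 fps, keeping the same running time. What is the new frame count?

Target frames = source frames × (target rate / source rate) = 358080 × (25)/(24000/1001) = 358080 × 1001/960 = 373373.

373373 frames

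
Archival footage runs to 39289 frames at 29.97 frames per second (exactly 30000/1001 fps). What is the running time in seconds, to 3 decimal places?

1310.943 seconds

Running time = 39289 × 1001/30000 = 39328289/30000 s ≈ 1310.943 s.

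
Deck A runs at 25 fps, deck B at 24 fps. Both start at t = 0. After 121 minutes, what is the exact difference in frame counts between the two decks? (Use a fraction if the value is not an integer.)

121 min = 7260 s.
A emits 25 × 7260 = 181500 frames; B emits 24 × 7260 = 174240.
Difference = 7260 frames; B is behind A.

7260 frames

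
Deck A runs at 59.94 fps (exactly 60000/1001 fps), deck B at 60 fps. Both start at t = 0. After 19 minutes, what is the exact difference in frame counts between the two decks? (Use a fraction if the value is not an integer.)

19 min = 1140 s.
A emits 60000/1001 × 1140 = 68400000/1001 frames; B emits 60 × 1140 = 68400.
Difference = 68400/1001 frames (≈ 68.3317); B is ahead of A.

68400/1001 frames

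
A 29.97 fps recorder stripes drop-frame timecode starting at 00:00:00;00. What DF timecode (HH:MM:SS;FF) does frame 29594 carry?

00:16:27;14

Ten DF minutes hold 17982 frames, so frame 29594 lies in block 1 (frames 17982–35963) with 11612 frames into that block.
The block's first minute is 1800 frames and the rest 1798 each; 11612 frames reaches minute 6, so 1 × 18 + 6 × 2 = 30 labels have been skipped so far.
Adding those back, label number 29594 + 30 = 29624 at 30 labels/s is 987 s + 14 f = 0 h 16 min 27 s frame 14, i.e. 00:16:27;14.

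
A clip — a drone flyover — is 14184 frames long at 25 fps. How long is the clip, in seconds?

Running time = 14184 / (25) = 567.36 s.

567.36 seconds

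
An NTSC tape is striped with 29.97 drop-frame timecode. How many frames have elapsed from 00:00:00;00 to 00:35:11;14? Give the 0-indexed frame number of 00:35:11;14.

63280

As if non-drop at 30 labels/s: (0 × 3600 + 35 × 60 + 11) × 30 + 14 = 63344.
Minute boundaries passed: 35; those not divisible by 10: 35 − 3 = 32; dropped labels = 2 × 32 = 64.
Actual frame index = 63344 − 64 = 63280.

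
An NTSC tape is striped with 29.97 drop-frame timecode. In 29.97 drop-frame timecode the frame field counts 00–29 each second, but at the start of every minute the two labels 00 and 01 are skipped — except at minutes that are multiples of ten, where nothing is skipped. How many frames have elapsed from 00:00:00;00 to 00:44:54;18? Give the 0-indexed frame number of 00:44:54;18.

80758

Complete 10-minute blocks: 4, each 17982 frames → 71928.
Remaining 4 whole minutes in the current block: 1800 + 3 × 1798 = 7194 frames.
Within the current minute: 54 × 30 + 18 − 2 = 1636 (labels ;00/;01 skipped at this minute). Total = 71928 + 7194 + 1636 = 80758.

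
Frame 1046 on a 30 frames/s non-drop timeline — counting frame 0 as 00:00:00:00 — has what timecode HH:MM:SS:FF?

1046 ÷ 30 = 34 full seconds, remainder 26 frames.
34 s = 0 h 0 min 34 s.
Timecode: 00:00:34:26.

00:00:34:26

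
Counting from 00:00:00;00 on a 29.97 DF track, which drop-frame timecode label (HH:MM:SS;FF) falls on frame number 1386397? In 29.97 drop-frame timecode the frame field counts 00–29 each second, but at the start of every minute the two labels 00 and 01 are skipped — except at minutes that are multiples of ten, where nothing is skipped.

12:50:59;13

Each 10-minute DF block holds 10 × 60 × 30 − 9 × 2 = 17982 frames. 1386397 ÷ 17982 → 77 full blocks, remainder 1783.
Within the partial block the first minute is 1800 frames and each further minute 1798, so 0 further minute boundaries passed. Total skipped labels = 18 × 77 + 2 × 0 = 1386.
Non-drop label index = 1386397 + 1386 = 1387783; at 30 labels/s that is 12:50:59:13, i.e. DF 12:50:59;13.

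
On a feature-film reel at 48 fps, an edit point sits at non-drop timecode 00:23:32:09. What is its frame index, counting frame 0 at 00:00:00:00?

67785

Total seconds to the label: (0 × 3600 + 23 × 60 + 32) = 1412.
Frame index = 1412 × 48 + 9 = 67785.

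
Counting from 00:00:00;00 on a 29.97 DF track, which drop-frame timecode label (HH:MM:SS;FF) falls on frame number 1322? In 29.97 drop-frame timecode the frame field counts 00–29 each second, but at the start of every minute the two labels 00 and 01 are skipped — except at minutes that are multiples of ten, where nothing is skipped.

00:00:44;02

Each 10-minute DF block holds 10 × 60 × 30 − 9 × 2 = 17982 frames. 1322 ÷ 17982 → 0 full blocks, remainder 1322.
Within the partial block the first minute is 1800 frames and each further minute 1798, so 0 further minute boundaries passed. Total skipped labels = 18 × 0 + 2 × 0 = 0.
Non-drop label index = 1322 + 0 = 1322; at 30 labels/s that is 00:00:44:02, i.e. DF 00:00:44;02.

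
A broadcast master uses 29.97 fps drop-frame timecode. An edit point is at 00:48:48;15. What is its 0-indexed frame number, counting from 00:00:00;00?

As if non-drop at 30 labels/s: (0 × 3600 + 48 × 60 + 48) × 30 + 15 = 87855.
Minute boundaries passed: 48; those not divisible by 10: 48 − 4 = 44; dropped labels = 2 × 44 = 88.
Actual frame index = 87855 − 88 = 87767.

87767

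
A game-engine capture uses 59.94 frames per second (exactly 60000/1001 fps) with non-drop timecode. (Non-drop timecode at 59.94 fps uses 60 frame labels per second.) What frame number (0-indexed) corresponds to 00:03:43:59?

Total seconds to the label: (0 × 3600 + 3 × 60 + 43) = 223.
Frame index = 223 × 60 + 59 = 13439.

frame 13439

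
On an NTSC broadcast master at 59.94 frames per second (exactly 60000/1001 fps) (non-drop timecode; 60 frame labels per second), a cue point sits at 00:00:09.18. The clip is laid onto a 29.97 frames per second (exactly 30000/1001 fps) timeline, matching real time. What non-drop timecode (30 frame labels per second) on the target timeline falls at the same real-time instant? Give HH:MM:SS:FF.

00:00:09:09

Source frame index: (0×3600 + 0×60 + 9) × 60 + 18 = 558.
Real time: 558 / (60000/1001) = 93093/10000 s.
Target frame: (93093/10000) × (30000/1001) = 279.
At 30 labels/s: frame 279 → 00:00:09:09.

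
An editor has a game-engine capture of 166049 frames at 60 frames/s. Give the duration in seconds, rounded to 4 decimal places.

Running time = 166049 × 1/60 = 166049/60 s ≈ 2767.4833 s.

2767.4833 seconds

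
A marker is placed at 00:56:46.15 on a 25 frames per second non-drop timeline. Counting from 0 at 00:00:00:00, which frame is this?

frame 85165

Total seconds to the label: (0 × 3600 + 56 × 60 + 46) = 3406.
Frame index = 3406 × 25 + 15 = 85165.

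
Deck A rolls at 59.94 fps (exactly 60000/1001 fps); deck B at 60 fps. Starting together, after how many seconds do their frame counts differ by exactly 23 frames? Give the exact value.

The gap grows by |60 − 60000/1001| = 60/1001 frames per second.
Time for a 23-frame gap: 23 ÷ (60/1001) = 23023/60 s.

23023/60 seconds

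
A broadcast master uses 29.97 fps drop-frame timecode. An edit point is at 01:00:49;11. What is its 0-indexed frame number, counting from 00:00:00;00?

109373

Complete 10-minute blocks: 6, each 17982 frames → 107892.
Remaining 0 whole minutes in the current block: 0 frames.
Within the current minute: 49 × 30 + 11 = 1481. Total = 107892 + 0 + 1481 = 109373.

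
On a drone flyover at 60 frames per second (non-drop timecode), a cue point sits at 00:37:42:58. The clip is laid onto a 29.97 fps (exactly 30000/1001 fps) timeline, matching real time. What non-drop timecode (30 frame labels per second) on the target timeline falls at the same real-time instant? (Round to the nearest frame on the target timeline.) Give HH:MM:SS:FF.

00:37:40:21

Source frame index: (0×3600 + 37×60 + 42) × 60 + 58 = 135778.
Real time: 135778 / (60) = 67889/30 s.
Target frame: (67889/30) × (30000/1001) = 67889000/1001 ≈ 67821.179 → 67821.
At 30 labels/s: frame 67821 → 00:37:40:21.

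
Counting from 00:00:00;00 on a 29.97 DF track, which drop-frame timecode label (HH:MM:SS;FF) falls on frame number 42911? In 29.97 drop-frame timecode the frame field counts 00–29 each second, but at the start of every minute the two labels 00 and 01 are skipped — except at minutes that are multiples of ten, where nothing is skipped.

Ten DF minutes hold 17982 frames, so frame 42911 lies in block 2 (frames 35964–53945) with 6947 frames into that block.
The block's first minute is 1800 frames and the rest 1798 each; 6947 frames reaches minute 3, so 2 × 18 + 3 × 2 = 42 labels have been skipped so far.
Adding those back, label number 42911 + 42 = 42953 at 30 labels/s is 1431 s + 23 f = 0 h 23 min 51 s frame 23, i.e. 00:23:51;23.

00:23:51;23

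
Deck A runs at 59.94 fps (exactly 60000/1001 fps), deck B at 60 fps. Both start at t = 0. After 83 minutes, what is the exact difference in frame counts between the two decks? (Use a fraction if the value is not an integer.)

298800/1001 frames

83 min = 4980 s.
A emits 60000/1001 × 4980 = 298800000/1001 frames; B emits 60 × 4980 = 298800.
Difference = 298800/1001 frames (≈ 298.5015); B is ahead of A.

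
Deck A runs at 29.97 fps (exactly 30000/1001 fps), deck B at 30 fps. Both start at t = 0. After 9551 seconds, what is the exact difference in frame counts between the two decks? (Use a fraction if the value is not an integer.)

A emits 30000/1001 × 9551 = 286530000/1001 frames; B emits 30 × 9551 = 286530.
Difference = 286530/1001 frames (≈ 286.2438); B is ahead of A.

286530/1001 frames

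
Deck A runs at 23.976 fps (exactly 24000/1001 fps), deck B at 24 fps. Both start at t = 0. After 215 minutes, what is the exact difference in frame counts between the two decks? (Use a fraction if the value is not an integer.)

309600/1001 frames

215 min = 12900 s.
A emits 24000/1001 × 12900 = 309600000/1001 frames; B emits 24 × 12900 = 309600.
Difference = 309600/1001 frames (≈ 309.2907); B is ahead of A.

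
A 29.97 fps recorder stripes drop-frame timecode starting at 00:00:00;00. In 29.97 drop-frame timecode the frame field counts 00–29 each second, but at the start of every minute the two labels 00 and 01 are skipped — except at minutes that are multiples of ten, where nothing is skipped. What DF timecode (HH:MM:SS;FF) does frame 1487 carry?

00:00:49;17

Ten DF minutes hold 17982 frames, so frame 1487 lies in block 0 (frames 0–17981) with 1487 frames into that block.
The block's first minute is 1800 frames and the rest 1798 each; 1487 frames reaches minute 0, so 0 × 18 + 0 × 2 = 0 labels have been skipped so far.
Adding those back, label number 1487 + 0 = 1487 at 30 labels/s is 49 s + 17 f = 0 h 0 min 49 s frame 17, i.e. 00:00:49;17.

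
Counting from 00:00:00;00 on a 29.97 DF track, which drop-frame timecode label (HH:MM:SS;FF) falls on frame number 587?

Ten DF minutes hold 17982 frames, so frame 587 lies in block 0 (frames 0–17981) with 587 frames into that block.
The block's first minute is 1800 frames and the rest 1798 each; 587 frames reaches minute 0, so 0 × 18 + 0 × 2 = 0 labels have been skipped so far.
Adding those back, label number 587 + 0 = 587 at 30 labels/s is 19 s + 17 f = 0 h 0 min 19 s frame 17, i.e. 00:00:19;17.

00:00:19;17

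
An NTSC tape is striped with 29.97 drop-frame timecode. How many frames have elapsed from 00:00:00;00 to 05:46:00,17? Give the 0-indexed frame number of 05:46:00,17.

As if non-drop at 30 labels/s: (5 × 3600 + 46 × 60 + 0) × 30 + 17 = 622817.
Minute boundaries passed: 346; those not divisible by 10: 346 − 34 = 312; dropped labels = 2 × 312 = 624.
Actual frame index = 622817 − 624 = 622193.

622193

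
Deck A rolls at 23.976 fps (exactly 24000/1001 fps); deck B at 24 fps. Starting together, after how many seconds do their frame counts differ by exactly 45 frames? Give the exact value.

1876.875 seconds

The gap grows by |24 − 24000/1001| = 24/1001 frames per second.
Time for a 45-frame gap: 45 ÷ (24/1001) = 1876.875 s.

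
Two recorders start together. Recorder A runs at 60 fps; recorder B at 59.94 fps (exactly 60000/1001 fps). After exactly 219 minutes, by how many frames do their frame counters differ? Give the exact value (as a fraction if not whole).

788400/1001 frames

219 min = 13140 s.
A emits 60 × 13140 = 788400 frames; B emits 60000/1001 × 13140 = 788400000/1001.
Difference = 788400/1001 frames (≈ 787.6124); B is behind A.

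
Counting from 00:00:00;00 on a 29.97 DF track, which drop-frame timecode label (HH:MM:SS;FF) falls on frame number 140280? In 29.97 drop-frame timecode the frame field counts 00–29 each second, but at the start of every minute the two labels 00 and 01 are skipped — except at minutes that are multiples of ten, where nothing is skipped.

01:18:00;22

Ten DF minutes hold 17982 frames, so frame 140280 lies in block 7 (frames 125874–143855) with 14406 frames into that block.
The block's first minute is 1800 frames and the rest 1798 each; 14406 frames reaches minute 8, so 7 × 18 + 8 × 2 = 142 labels have been skipped so far.
Adding those back, label number 140280 + 142 = 140422 at 30 labels/s is 4680 s + 22 f = 1 h 18 min 0 s frame 22, i.e. 01:18:00;22.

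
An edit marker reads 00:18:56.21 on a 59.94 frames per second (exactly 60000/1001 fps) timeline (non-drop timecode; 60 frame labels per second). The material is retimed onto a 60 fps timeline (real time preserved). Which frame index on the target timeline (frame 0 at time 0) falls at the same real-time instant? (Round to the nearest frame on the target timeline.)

frame 68249

Source frame index: (0×3600 + 18×60 + 56) × 60 + 21 = 68181.
Real time: 68181 / (60000/1001) = 22749727/20000 s.
Target frame: (22749727/20000) × (60) = 68249181/1000 ≈ 68249.181 → 68249.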